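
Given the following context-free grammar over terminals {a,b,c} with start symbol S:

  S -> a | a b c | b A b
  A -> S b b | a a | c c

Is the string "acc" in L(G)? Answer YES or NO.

CNF form of G:
  S -> T0 X5 | T1 X4 | a
  A -> S X3 | T1 T1 | T2 T2
  T0 -> b
  T1 -> a
  T2 -> c
  X3 -> T0 T0
  X4 -> T0 T2
  X5 -> A T0

CYK fill:
  cell(0,0) a: {S,T1}  orig:{S}
  cell(1,1) c: {T2}  orig:{}
  cell(2,2) c: {T2}  orig:{}
  cell(0,1) ac: ∅
  cell(1,2) cc: {A}
  cell(0,2) acc: ∅

S ∉ T[0,2] ⇒ NO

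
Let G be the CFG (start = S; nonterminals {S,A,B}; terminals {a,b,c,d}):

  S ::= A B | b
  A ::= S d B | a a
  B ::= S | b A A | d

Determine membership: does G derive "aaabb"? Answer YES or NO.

Convert to CNF:
  S -> A B | b
  A -> S X3 | T1 T1
  B -> A B | T2 X4 | b | d
  T0 -> d
  T1 -> a
  T2 -> b
  X3 -> T0 B
  X4 -> A A

CYK fill:
  [0..0]={T1}  "a"  orig:{}
  [1..1]={T1}  "a"  orig:{}
  [2..2]={T1}  "a"  orig:{}
  [3..3]={B,S,T2}  "b"  orig:{B,S}
  [4..4]={B,S,T2}  "b"  orig:{B,S}
  [0..1]={A}  "aa"
  [1..2]={A}  "aa"
  [2..3]=∅  "ab"
  [3..4]=∅  "bb"
  [0..2]=∅  "aaa"
  [1..3]={B,S}  "aab"
  [2..4]=∅  "abb"
  [0..3]=∅  "aaab"
  [1..4]=∅  "aabb"
  [0..4]=∅  "aaabb"

S ∉ T[0,4] ⇒ NO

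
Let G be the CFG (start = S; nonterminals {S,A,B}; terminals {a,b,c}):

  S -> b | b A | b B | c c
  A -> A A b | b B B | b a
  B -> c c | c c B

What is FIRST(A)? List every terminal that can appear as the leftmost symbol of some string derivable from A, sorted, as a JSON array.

FIRST iteration:
round 1:
  A via A→b B B: +{b}
  B via B→c c: +{c}
  S via S→b: +{b}
  S via S→c c: +{c}
  FIRST[S]={b,c}  FIRST[A]={b}  FIRST[B]={c}
round 2: — fixpoint
  FIRST[S]={b,c}  FIRST[A]={b}  FIRST[B]={c}

FIRST(A) = ["b"]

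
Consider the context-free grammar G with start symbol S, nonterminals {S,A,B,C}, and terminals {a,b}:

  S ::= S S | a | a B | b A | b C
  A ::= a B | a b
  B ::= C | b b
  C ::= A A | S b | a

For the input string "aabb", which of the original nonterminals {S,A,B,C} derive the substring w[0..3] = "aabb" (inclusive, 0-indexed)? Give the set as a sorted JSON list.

Convert to CNF:
  S -> S S | T0 B | T1 A | T1 C | a
  A -> T0 B | T0 T1
  B -> A A | S T1 | T1 T1 | a
  C -> A A | S T1 | a
  T0 -> a
  T1 -> b

CYK fill — only the sub-triangle for w[0..3]:
  T[0,0] 'a' = {B,C,S,T0}  orig:{B,C,S}
  T[1,1] 'a' = {B,C,S,T0}  orig:{B,C,S}
  T[2,2] 'b' = {T1}  orig:{}
  T[3,3] 'b' = {T1}  orig:{}
  T[0,1] 'aa' = {A,S}
  T[1,2] 'ab' = {A,B,C}
  T[2,3] 'bb' = {B}
  T[0,2] 'aab' = {A,B,C,S}
  T[1,3] 'abb' = {A,S}
  T[0,3] 'aabb' = {B,C,S}

Original NTs in T[0,3] deriving "aabb": ["B", "C", "S"]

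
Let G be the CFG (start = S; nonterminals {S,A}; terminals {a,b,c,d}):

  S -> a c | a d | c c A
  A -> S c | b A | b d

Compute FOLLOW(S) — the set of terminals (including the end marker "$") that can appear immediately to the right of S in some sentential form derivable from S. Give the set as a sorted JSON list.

Compute FIRST by fixpoint:
pass 1:
  A via A→b A: +{b}
  S via S→a c: +{a}
  S via S→c c A: +{c}
  FIRST(S)={a,c}  FIRST(A)={b}
pass 2:
  A via A→S c: +{a,c}
  FIRST(S)={a,c}  FIRST(A)={a,b,c}
pass 3: (no change)
  FIRST(S)={a,c}  FIRST(A)={a,b,c}

Compute FOLLOW by fixpoint:
initialize: $ ∈ FOLLOW(S)
pass 1:
  A→S c: FOLLOW(S) ⊇ FIRST(c) = {c}; new: +{c}
  S→c c A: FOLLOW(A) ⊇ FOLLOW(S) ⊇ {$,c}; new: +{$,c}
  FOLLOW[S]={$,c}  FOLLOW[A]={$,c}
pass 2: — fixpoint
  FOLLOW[S]={$,c}  FOLLOW[A]={$,c}

FOLLOW(S) = ["$", "c"]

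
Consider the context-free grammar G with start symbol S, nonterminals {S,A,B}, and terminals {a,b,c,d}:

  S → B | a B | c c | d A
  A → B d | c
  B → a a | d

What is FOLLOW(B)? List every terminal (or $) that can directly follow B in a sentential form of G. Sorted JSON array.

FIRST sets, iterate to fixpoint:
pass 1:
  A via A→c: +{c}
  B via B→a a: +{a}
  B via B→d: +{d}
  S via S→B: +{a,d}
  S via S→c c: +{c}
  S: {a,c,d}  A: {c}  B: {a,d}
pass 2:
  A via A→B d: +{a,d}
  S: {a,c,d}  A: {a,c,d}  B: {a,d}
pass 3: (stable)
  S: {a,c,d}  A: {a,c,d}  B: {a,d}

FOLLOW iteration:
initialize: $ ∈ FOLLOW(S)
round 1:
  A→B d: FOLLOW(B) ⊇ FIRST(d) = {d}; new: +{d}
  S→B: FOLLOW(B) ⊇ FOLLOW(S) ⊇ {$}; new: +{$}
  S→d A: FOLLOW(A) ⊇ FOLLOW(S) ⊇ {$}; new: +{$}
  FOLLOW[S]={$}  FOLLOW[A]={$}  FOLLOW[B]={$,d}
round 2: — fixpoint
  FOLLOW[S]={$}  FOLLOW[A]={$}  FOLLOW[B]={$,d}

FOLLOW(B) = ["$", "d"]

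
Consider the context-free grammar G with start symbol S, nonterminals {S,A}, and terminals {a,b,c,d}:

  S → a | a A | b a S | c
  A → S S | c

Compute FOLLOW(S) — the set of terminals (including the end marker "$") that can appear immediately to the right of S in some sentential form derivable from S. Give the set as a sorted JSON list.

FIRST sets, iterate to fixpoint:
[1]
  A via A→c: +{c}
  S via S→a: +{a}
  S via S→b a S: +{b}
  S via S→c: +{c}
  FIRST(S)={a,b,c}  FIRST(A)={c}
[2]
  A via A→S S: +{a,b}
  FIRST(S)={a,b,c}  FIRST(A)={a,b,c}
[3] — fixpoint
  FIRST(S)={a,b,c}  FIRST(A)={a,b,c}

Compute FOLLOW by fixpoint:
initialize: $ ∈ FOLLOW(S)
[1]
  A→S S: FOLLOW(S) ⊇ FIRST(S) = {a,b,c}; new: +{a,b,c}
  S→a A: FOLLOW(A) ⊇ FOLLOW(S) ⊇ {$,a,b,c}; new: +{$,a,b,c}
  FOLLOW(S)={$,a,b,c}  FOLLOW(A)={$,a,b,c}
[2] done
  FOLLOW(S)={$,a,b,c}  FOLLOW(A)={$,a,b,c}

FOLLOW(S) = ["$", "a", "b", "c"]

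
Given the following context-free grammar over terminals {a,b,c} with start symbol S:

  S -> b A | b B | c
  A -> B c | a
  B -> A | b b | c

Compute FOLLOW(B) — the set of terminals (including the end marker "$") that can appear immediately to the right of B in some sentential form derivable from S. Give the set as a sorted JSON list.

Compute FIRST by fixpoint:
[1]
  A via A→a: +{a}
  B via B→A: +{a}
  B via B→b b: +{b}
  B via B→c: +{c}
  S via S→b A: +{b}
  S via S→c: +{c}
  S: {b,c}  A: {a}  B: {a,b,c}
[2]
  A via A→B c: +{b,c}
  S: {b,c}  A: {a,b,c}  B: {a,b,c}
[3] — fixpoint
  S: {b,c}  A: {a,b,c}  B: {a,b,c}

FOLLOW sets:
FOLLOW(S) := {$}
pass 1:
  A→B c: FOLLOW(B) ⊇ FIRST(c) = {c}; new: +{c}
  B→A: FOLLOW(A) ⊇ FOLLOW(B) ⊇ {c}; new: +{c}
  S→b A: FOLLOW(A) ⊇ FOLLOW(S) ⊇ {$}; new: +{$}
  S→b B: FOLLOW(B) ⊇ FOLLOW(S) ⊇ {$}; new: +{$}
  S: {$}  A: {$,c}  B: {$,c}
pass 2: (stable)
  S: {$}  A: {$,c}  B: {$,c}

FOLLOW(B) = ["$", "c"]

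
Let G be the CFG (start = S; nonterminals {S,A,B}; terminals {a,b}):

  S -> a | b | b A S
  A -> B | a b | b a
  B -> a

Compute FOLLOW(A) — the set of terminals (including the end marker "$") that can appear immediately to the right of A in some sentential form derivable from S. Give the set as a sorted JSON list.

FIRST iteration:
pass 1:
  A via A→a b: +{a}
  A via A→b a: +{b}
  B via B→a: +{a}
  S via S→a: +{a}
  S via S→b: +{b}
  FIRST(S)={a,b}  FIRST(A)={a,b}  FIRST(B)={a}
pass 2: (stable)
  FIRST(S)={a,b}  FIRST(A)={a,b}  FIRST(B)={a}

Compute FOLLOW by fixpoint:
seed FOLLOW(S) with $
iter 1:
  S→b A S: FOLLOW(A) ⊇ FIRST(S) = {a,b}; new: +{a,b}
  S: {$}  A: {a,b}  B: {}
iter 2:
  A→B: FOLLOW(B) ⊇ FOLLOW(A) ⊇ {a,b}; new: +{a,b}
  S: {$}  A: {a,b}  B: {a,b}
iter 3: — fixpoint
  S: {$}  A: {a,b}  B: {a,b}

FOLLOW(A) = ["a", "b"]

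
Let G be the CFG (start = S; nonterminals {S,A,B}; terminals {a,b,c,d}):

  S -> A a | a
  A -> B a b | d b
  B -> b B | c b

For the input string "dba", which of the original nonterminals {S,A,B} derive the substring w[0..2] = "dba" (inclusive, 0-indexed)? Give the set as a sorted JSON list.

CNF form of G:
  S -> A T0 | a
  A -> B X4 | T2 T1
  B -> T1 B | T3 T1
  T0 -> a
  T1 -> b
  T2 -> d
  T3 -> c
  X4 -> T0 T1

Fill CYK table bottom-up, restricted to cells inside w[0..2]:
  [0..0]={T2}  "d"  orig:{}
  [1..1]={T1}  "b"  orig:{}
  [2..2]={S,T0}  "a"  orig:{S}
  [0..1]={A}  "db"
  [1..2]=∅  "ba"
  [0..2]={S}  "dba"

Original NTs in T[0,2] deriving "dba": ["S"]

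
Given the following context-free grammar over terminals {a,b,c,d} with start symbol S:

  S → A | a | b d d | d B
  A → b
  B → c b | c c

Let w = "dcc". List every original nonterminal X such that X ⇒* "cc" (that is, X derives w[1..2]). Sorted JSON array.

Convert to CNF:
  S -> T1 X3 | T2 B | a | b
  A -> b
  B -> T0 T0 | T0 T1
  T0 -> c
  T1 -> b
  T2 -> d
  X3 -> T2 T2

CYK table (by increasing span), restricted to cells inside w[1..2]:
  [1..1]={T0}  "c"  orig:{}
  [2..2]={T0}  "c"  orig:{}
  [1..2]={B}  "cc"

Original NTs in T[1,2] deriving "cc": ["B"]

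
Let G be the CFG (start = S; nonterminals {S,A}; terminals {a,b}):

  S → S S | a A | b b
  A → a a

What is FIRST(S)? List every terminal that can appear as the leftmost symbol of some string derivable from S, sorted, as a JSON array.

FIRST sets, iterate to fixpoint:
iter 1:
  A via A→a a: +{a}
  S via S→a A: +{a}
  S via S→b b: +{b}
  S: {a,b}  A: {a}
iter 2: (no change)
  S: {a,b}  A: {a}

FIRST(S) = ["a", "b"]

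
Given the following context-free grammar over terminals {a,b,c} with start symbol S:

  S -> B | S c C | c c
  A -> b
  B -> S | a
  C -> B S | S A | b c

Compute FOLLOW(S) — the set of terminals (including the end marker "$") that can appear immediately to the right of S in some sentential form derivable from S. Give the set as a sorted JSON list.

Compute FIRST by fixpoint:
round 1:
  A via A→b: +{b}
  B via B→a: +{a}
  C via C→B S: +{a}
  C via C→b c: +{b}
  S via S→B: +{a}
  S via S→c c: +{c}
  S: {a,c}  A: {b}  B: {a}  C: {a,b}
round 2:
  B via B→S: +{c}
  C via C→B S: +{c}
  S: {a,c}  A: {b}  B: {a,c}  C: {a,b,c}
round 3: — fixpoint
  S: {a,c}  A: {b}  B: {a,c}  C: {a,b,c}

Compute FOLLOW by fixpoint:
seed FOLLOW(S) with $
round 1:
  C→B S: FOLLOW(B) ⊇ FIRST(S) = {a,c}; new: +{a,c}
  C→S A: FOLLOW(S) ⊇ FIRST(A) = {b}; new: +{b}
  S→B: FOLLOW(B) ⊇ FOLLOW(S) ⊇ {$,b}; new: +{$,b}
  S→S c C: FOLLOW(S) ⊇ FIRST(c) = {c}; new: +{c}
  S→S c C: FOLLOW(C) ⊇ FOLLOW(S) ⊇ {$,b,c}; new: +{$,b,c}
  FOLLOW(S)={$,b,c}  FOLLOW(A)={}  FOLLOW(B)={$,a,b,c}  FOLLOW(C)={$,b,c}
round 2:
  B→S: FOLLOW(S) ⊇ FOLLOW(B) ⊇ {$,a,b,c}; new: +{a}
  C→S A: FOLLOW(A) ⊇ FOLLOW(C) ⊇ {$,b,c}; new: +{$,b,c}
  S→S c C: FOLLOW(C) ⊇ FOLLOW(S) ⊇ {$,a,b,c}; new: +{a}
  FOLLOW(S)={$,a,b,c}  FOLLOW(A)={$,b,c}  FOLLOW(B)={$,a,b,c}  FOLLOW(C)={$,a,b,c}
round 3:
  C→S A: FOLLOW(A) ⊇ FOLLOW(C) ⊇ {$,a,b,c}; new: +{a}
  FOLLOW(S)={$,a,b,c}  FOLLOW(A)={$,a,b,c}  FOLLOW(B)={$,a,b,c}  FOLLOW(C)={$,a,b,c}
round 4: (no change)
  FOLLOW(S)={$,a,b,c}  FOLLOW(A)={$,a,b,c}  FOLLOW(B)={$,a,b,c}  FOLLOW(C)={$,a,b,c}

FOLLOW(S) = ["$", "a", "b", "c"]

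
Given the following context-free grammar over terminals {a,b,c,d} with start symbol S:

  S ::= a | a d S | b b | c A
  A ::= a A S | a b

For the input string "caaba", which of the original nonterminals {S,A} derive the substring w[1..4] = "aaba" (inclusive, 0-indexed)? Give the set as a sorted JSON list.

Convert to CNF:
  S -> T0 X5 | T1 T1 | T3 A | a
  A -> T0 T1 | T0 X4
  T0 -> a
  T1 -> b
  T2 -> d
  T3 -> c
  X4 -> A S
  X5 -> T2 S

CYK table (by increasing span) (cells [i..j] with 1 ≤ i ≤ j ≤ 4 only):
  [1..1]={S,T0}  "a"  orig:{S}
  [2..2]={S,T0}  "a"  orig:{S}
  [3..3]={T1}  "b"  orig:{}
  [4..4]={S,T0}  "a"  orig:{S}
  [1..2]=∅  "aa"
  [2..3]={A}  "ab"
  [3..4]=∅  "ba"
  [1..3]=∅  "aab"
  [2..4]={X4}  "aba"  orig:{}
  [1..4]={A}  "aaba"

Original NTs in T[1,4] deriving "aaba": ["A"]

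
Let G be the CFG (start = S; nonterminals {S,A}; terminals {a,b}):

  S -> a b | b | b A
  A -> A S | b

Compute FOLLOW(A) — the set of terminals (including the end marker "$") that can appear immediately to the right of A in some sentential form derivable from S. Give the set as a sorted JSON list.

FIRST sets, iterate to fixpoint:
round 1:
  A via A→b: +{b}
  S via S→a b: +{a}
  S via S→b: +{b}
  FIRST[S]={a,b}  FIRST[A]={b}
round 2: (stable)
  FIRST[S]={a,b}  FIRST[A]={b}

FOLLOW sets:
seed FOLLOW(S) with $
[1]
  A→A S: FOLLOW(A) ⊇ FIRST(S) = {a,b}; new: +{a,b}
  A→A S: FOLLOW(S) ⊇ FOLLOW(A) ⊇ {a,b}; new: +{a,b}
  S→b A: FOLLOW(A) ⊇ FOLLOW(S) ⊇ {$,a,b}; new: +{$}
  S: {$,a,b}  A: {$,a,b}
[2] (no change)
  S: {$,a,b}  A: {$,a,b}

FOLLOW(A) = ["$", "a", "b"]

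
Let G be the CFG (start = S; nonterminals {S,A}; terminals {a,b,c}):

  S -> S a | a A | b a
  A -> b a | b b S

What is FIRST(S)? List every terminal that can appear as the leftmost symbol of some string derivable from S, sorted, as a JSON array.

Compute FIRST by fixpoint:
[1]
  A via A→b a: +{b}
  S via S→a A: +{a}
  S via S→b a: +{b}
  S: {a,b}  A: {b}
[2] — fixpoint
  S: {a,b}  A: {b}

FIRST(S) = ["a", "b"]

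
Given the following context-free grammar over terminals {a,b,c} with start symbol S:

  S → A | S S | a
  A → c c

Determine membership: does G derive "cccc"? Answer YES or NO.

CNF form of G:
  S -> S S | T0 T0 | a
  A -> T0 T0
  T0 -> c

CYK fill:
  [0..0]={T0}  "c"  orig:{}
  [1..1]={T0}  "c"  orig:{}
  [2..2]={T0}  "c"  orig:{}
  [3..3]={T0}  "c"  orig:{}
  [0..1]={A,S}  "cc"
  [1..2]={A,S}  "cc"
  [2..3]={A,S}  "cc"
  [0..2]=∅  "ccc"
  [1..3]=∅  "ccc"
  [0..3]={S}  "cccc"

S ∈ T[0,3] ⇒ YES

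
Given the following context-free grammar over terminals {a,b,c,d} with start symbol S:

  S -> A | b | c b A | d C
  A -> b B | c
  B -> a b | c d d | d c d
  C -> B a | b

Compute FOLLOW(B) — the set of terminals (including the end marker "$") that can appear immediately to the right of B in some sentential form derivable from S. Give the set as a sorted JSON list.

FIRST sets, iterate to fixpoint:
pass 1:
  A via A→b B: +{b}
  A via A→c: +{c}
  B via B→a b: +{a}
  B via B→c d d: +{c}
  B via B→d c d: +{d}
  C via C→B a: +{a,c,d}
  C via C→b: +{b}
  S via S→A: +{b,c}
  S via S→d C: +{d}
  FIRST(S)={b,c,d}  FIRST(A)={b,c}  FIRST(B)={a,c,d}  FIRST(C)={a,b,c,d}
pass 2: (no change)
  FIRST(S)={b,c,d}  FIRST(A)={b,c}  FIRST(B)={a,c,d}  FIRST(C)={a,b,c,d}

FOLLOW iteration:
seed FOLLOW(S) with $
iter 1:
  C→B a: FOLLOW(B) ⊇ FIRST(a) = {a}; new: +{a}
  S→A: FOLLOW(A) ⊇ FOLLOW(S) ⊇ {$}; new: +{$}
  S→d C: FOLLOW(C) ⊇ FOLLOW(S) ⊇ {$}; new: +{$}
  FOLLOW[S]={$}  FOLLOW[A]={$}  FOLLOW[B]={a}  FOLLOW[C]={$}
iter 2:
  A→b B: FOLLOW(B) ⊇ FOLLOW(A) ⊇ {$}; new: +{$}
  FOLLOW[S]={$}  FOLLOW[A]={$}  FOLLOW[B]={$,a}  FOLLOW[C]={$}
iter 3: done
  FOLLOW[S]={$}  FOLLOW[A]={$}  FOLLOW[B]={$,a}  FOLLOW[C]={$}

FOLLOW(B) = ["$", "a"]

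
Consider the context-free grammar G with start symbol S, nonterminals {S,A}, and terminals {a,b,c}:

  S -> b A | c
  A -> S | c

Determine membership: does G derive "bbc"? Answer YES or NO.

Convert to CNF:
  S -> T0 A | c
  A -> T0 A | c
  T0 -> b

CYK fill:
  cell(0,0) b: {T0}  orig:{}
  cell(1,1) b: {T0}  orig:{}
  cell(2,2) c: {A,S}
  cell(0,1) bb: ∅
  cell(1,2) bc: {A,S}
  cell(0,2) bbc: {A,S}

S ∈ T[0,2] ⇒ YES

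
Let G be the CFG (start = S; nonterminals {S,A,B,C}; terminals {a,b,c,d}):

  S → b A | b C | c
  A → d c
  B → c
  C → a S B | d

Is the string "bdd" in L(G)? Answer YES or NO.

CNF form of G:
  S -> T3 A | T3 C | c
  A -> T0 T1
  B -> c
  C -> T2 X4 | d
  T0 -> d
  T1 -> c
  T2 -> a
  T3 -> b
  X4 -> S B

Fill CYK table bottom-up:
  [0..0]={T3}  "b"  orig:{}
  [1..1]={C,T0}  "d"  orig:{C}
  [2..2]={C,T0}  "d"  orig:{C}
  [0..1]={S}  "bd"
  [1..2]=∅  "dd"
  [0..2]=∅  "bdd"

S ∉ T[0,2] ⇒ NO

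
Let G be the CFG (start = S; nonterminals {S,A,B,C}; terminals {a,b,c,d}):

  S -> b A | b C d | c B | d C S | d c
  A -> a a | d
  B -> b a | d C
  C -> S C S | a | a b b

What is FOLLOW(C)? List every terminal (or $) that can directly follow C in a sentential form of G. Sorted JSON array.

Compute FIRST by fixpoint:
round 1:
  A via A→a a: +{a}
  A via A→d: +{d}
  B via B→b a: +{b}
  B via B→d C: +{d}
  C via C→a: +{a}
  S via S→b A: +{b}
  S via S→c B: +{c}
  S via S→d C S: +{d}
  FIRST(S)={b,c,d}  FIRST(A)={a,d}  FIRST(B)={b,d}  FIRST(C)={a}
round 2:
  C via C→S C S: +{b,c,d}
  FIRST(S)={b,c,d}  FIRST(A)={a,d}  FIRST(B)={b,d}  FIRST(C)={a,b,c,d}
round 3: done
  FIRST(S)={b,c,d}  FIRST(A)={a,d}  FIRST(B)={b,d}  FIRST(C)={a,b,c,d}

FOLLOW iteration:
FOLLOW(S) := {$}
iter 1:
  C→S C S: FOLLOW(S) ⊇ FIRST(C) = {a,b,c,d}; new: +{a,b,c,d}
  C→S C S: FOLLOW(C) ⊇ FIRST(S) = {b,c,d}; new: +{b,c,d}
  S→b A: FOLLOW(A) ⊇ FOLLOW(S) ⊇ {$,a,b,c,d}; new: +{$,a,b,c,d}
  S→c B: FOLLOW(B) ⊇ FOLLOW(S) ⊇ {$,a,b,c,d}; new: +{$,a,b,c,d}
  FOLLOW(S)={$,a,b,c,d}  FOLLOW(A)={$,a,b,c,d}  FOLLOW(B)={$,a,b,c,d}  FOLLOW(C)={b,c,d}
iter 2:
  B→d C: FOLLOW(C) ⊇ FOLLOW(B) ⊇ {$,a,b,c,d}; new: +{$,a}
  FOLLOW(S)={$,a,b,c,d}  FOLLOW(A)={$,a,b,c,d}  FOLLOW(B)={$,a,b,c,d}  FOLLOW(C)={$,a,b,c,d}
iter 3: — fixpoint
  FOLLOW(S)={$,a,b,c,d}  FOLLOW(A)={$,a,b,c,d}  FOLLOW(B)={$,a,b,c,d}  FOLLOW(C)={$,a,b,c,d}

FOLLOW(C) = ["$", "a", "b", "c", "d"]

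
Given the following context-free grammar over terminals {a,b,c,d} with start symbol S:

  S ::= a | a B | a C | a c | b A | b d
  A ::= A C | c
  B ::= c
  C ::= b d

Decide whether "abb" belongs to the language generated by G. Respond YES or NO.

Convert to CNF:
  S -> T0 A | T0 T1 | T2 B | T2 C | T2 T3 | a
  A -> A C | c
  B -> c
  C -> T0 T1
  T0 -> b
  T1 -> d
  T2 -> a
  T3 -> c

Fill CYK table bottom-up:
  [0..0]={S,T2}  "a"  orig:{S}
  [1..1]={T0}  "b"  orig:{}
  [2..2]={T0}  "b"  orig:{}
  [0..1]=∅  "ab"
  [1..2]=∅  "bb"
  [0..2]=∅  "abb"

S ∉ T[0,2] ⇒ NO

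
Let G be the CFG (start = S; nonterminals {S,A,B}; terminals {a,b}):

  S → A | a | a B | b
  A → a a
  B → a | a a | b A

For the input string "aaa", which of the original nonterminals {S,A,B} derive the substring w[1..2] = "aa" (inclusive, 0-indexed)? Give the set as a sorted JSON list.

Convert to CNF:
  S -> T0 B | T0 T0 | a | b
  A -> T0 T0
  B -> T0 T0 | T1 A | a
  T0 -> a
  T1 -> b

CYK table (by increasing span), restricted to cells inside w[1..2]:
  T[1,1] 'a' = {B,S,T0}  orig:{B,S}
  T[2,2] 'a' = {B,S,T0}  orig:{B,S}
  T[1,2] 'aa' = {A,B,S}

Original NTs in T[1,2] deriving "aa": ["A", "B", "S"]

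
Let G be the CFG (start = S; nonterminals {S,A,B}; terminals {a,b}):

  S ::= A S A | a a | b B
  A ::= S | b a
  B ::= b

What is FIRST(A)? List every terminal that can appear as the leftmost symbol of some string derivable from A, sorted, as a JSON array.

FIRST iteration:
pass 1:
  A via A→b a: +{b}
  B via B→b: +{b}
  S via S→A S A: +{b}
  S via S→a a: +{a}
  FIRST(S)={a,b}  FIRST(A)={b}  FIRST(B)={b}
pass 2:
  A via A→S: +{a}
  FIRST(S)={a,b}  FIRST(A)={a,b}  FIRST(B)={b}
pass 3: (stable)
  FIRST(S)={a,b}  FIRST(A)={a,b}  FIRST(B)={b}

FIRST(A) = ["a", "b"]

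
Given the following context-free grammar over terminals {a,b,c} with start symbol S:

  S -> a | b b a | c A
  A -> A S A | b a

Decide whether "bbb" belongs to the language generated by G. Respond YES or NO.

CNF form of G:
  S -> T0 X4 | T2 A | a
  A -> A X3 | T0 T1
  T0 -> b
  T1 -> a
  T2 -> c
  X3 -> S A
  X4 -> T0 T1

CYK table (by increasing span):
  T[0,0] 'b' = {T0}  orig:{}
  T[1,1] 'b' = {T0}  orig:{}
  T[2,2] 'b' = {T0}  orig:{}
  T[0,1] 'bb' = ∅
  T[1,2] 'bb' = ∅
  T[0,2] 'bbb' = ∅

S ∉ T[0,2] ⇒ NO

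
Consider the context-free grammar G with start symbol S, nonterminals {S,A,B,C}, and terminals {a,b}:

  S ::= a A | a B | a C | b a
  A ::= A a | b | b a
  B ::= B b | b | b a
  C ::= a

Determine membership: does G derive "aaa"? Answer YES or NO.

Convert to CNF:
  S -> T0 A | T0 B | T0 C | T1 T0
  A -> A T0 | T1 T0 | b
  B -> B T1 | T1 T0 | b
  C -> a
  T0 -> a
  T1 -> b

CYK fill:
  [0..0]={C,T0}  "a"  orig:{C}
  [1..1]={C,T0}  "a"  orig:{C}
  [2..2]={C,T0}  "a"  orig:{C}
  [0..1]={S}  "aa"
  [1..2]={S}  "aa"
  [0..2]=∅  "aaa"

S ∉ T[0,2] ⇒ NO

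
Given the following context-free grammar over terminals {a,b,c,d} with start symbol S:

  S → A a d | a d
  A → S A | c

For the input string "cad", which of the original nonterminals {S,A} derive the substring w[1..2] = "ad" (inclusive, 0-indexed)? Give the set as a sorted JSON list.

Convert to CNF:
  S -> A X2 | T0 T1
  A -> S A | c
  T0 -> a
  T1 -> d
  X2 -> T0 T1

CYK fill — only the sub-triangle for w[1..2]:
  [1..1]={T0}  "a"  orig:{}
  [2..2]={T1}  "d"  orig:{}
  [1..2]={S,X2}  "ad"  orig:{S}

Original NTs in T[1,2] deriving "ad": ["S"]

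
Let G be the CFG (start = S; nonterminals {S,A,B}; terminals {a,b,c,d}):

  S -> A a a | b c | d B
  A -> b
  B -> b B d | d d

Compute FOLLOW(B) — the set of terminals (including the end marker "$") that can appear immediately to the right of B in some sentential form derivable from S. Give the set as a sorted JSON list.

FIRST iteration:
[1]
  A via A→b: +{b}
  B via B→b B d: +{b}
  B via B→d d: +{d}
  S via S→A a a: +{b}
  S via S→d B: +{d}
  FIRST(S)={b,d}  FIRST(A)={b}  FIRST(B)={b,d}
[2] done
  FIRST(S)={b,d}  FIRST(A)={b}  FIRST(B)={b,d}

Compute FOLLOW by fixpoint:
FOLLOW(S) := {$}
[1]
  B→b B d: FOLLOW(B) ⊇ FIRST(d) = {d}; new: +{d}
  S→A a a: FOLLOW(A) ⊇ FIRST(a) = {a}; new: +{a}
  S→d B: FOLLOW(B) ⊇ FOLLOW(S) ⊇ {$}; new: +{$}
  FOLLOW(S)={$}  FOLLOW(A)={a}  FOLLOW(B)={$,d}
[2] (no change)
  FOLLOW(S)={$}  FOLLOW(A)={a}  FOLLOW(B)={$,d}

FOLLOW(B) = ["$", "d"]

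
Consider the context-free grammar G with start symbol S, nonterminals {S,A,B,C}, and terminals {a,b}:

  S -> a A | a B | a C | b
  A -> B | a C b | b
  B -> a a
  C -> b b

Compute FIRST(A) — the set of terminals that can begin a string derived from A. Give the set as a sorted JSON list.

FIRST sets, iterate to fixpoint:
pass 1:
  A via A→a C b: +{a}
  A via A→b: +{b}
  B via B→a a: +{a}
  C via C→b b: +{b}
  S via S→a A: +{a}
  S via S→b: +{b}
  FIRST(S)={a,b}  FIRST(A)={a,b}  FIRST(B)={a}  FIRST(C)={b}
pass 2: done
  FIRST(S)={a,b}  FIRST(A)={a,b}  FIRST(B)={a}  FIRST(C)={b}

FIRST(A) = ["a", "b"]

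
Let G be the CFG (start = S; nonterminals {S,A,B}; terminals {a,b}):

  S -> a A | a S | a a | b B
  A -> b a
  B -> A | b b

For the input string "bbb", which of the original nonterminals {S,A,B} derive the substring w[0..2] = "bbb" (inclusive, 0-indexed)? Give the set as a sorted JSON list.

Convert to CNF:
  S -> T0 B | T1 A | T1 S | T1 T1
  A -> T0 T1
  B -> T0 T0 | T0 T1
  T0 -> b
  T1 -> a

CYK table (by increasing span) — only the sub-triangle for w[0..2]:
  T[0,0] 'b' = {T0}  orig:{}
  T[1,1] 'b' = {T0}  orig:{}
  T[2,2] 'b' = {T0}  orig:{}
  T[0,1] 'bb' = {B}
  T[1,2] 'bb' = {B}
  T[0,2] 'bbb' = {S}

Original NTs in T[0,2] deriving "bbb": ["S"]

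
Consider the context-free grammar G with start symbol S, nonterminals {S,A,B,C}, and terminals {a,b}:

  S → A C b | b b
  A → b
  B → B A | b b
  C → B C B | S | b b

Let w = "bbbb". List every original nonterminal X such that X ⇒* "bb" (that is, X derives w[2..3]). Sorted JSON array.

Convert to CNF:
  S -> A X3 | T0 T0
  A -> b
  B -> B A | T0 T0
  C -> A X1 | B X2 | T0 T0
  T0 -> b
  X1 -> C T0
  X2 -> C B
  X3 -> C T0

CYK table (by increasing span), restricted to cells inside w[2..3]:
  cell(2,2) b: {A,T0}  orig:{A}
  cell(3,3) b: {A,T0}  orig:{A}
  cell(2,3) bb: {B,C,S}

Original NTs in T[2,3] deriving "bb": ["B", "C", "S"]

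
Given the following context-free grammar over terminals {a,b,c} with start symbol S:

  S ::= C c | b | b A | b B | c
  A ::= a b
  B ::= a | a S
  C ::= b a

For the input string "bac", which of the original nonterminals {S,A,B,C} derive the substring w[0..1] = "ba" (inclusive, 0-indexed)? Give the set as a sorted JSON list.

CNF form of G:
  S -> C T2 | T1 A | T1 B | b | c
  A -> T0 T1
  B -> T0 S | a
  C -> T1 T0
  T0 -> a
  T1 -> b
  T2 -> c

Fill CYK table bottom-up (cells [i..j] with 0 ≤ i ≤ j ≤ 1 only):
  cell(0,0) b: {S,T1}  orig:{S}
  cell(1,1) a: {B,T0}  orig:{B}
  cell(0,1) ba: {C,S}

Original NTs in T[0,1] deriving "ba": ["C", "S"]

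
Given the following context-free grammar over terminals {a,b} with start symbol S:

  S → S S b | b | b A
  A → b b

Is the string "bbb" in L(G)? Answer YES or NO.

CNF form of G:
  S -> S X1 | T0 A | b
  A -> T0 T0
  T0 -> b
  X1 -> S T0

CYK fill:
  T[0,0] 'b' = {S,T0}  orig:{S}
  T[1,1] 'b' = {S,T0}  orig:{S}
  T[2,2] 'b' = {S,T0}  orig:{S}
  T[0,1] 'bb' = {A,X1}  orig:{A}
  T[1,2] 'bb' = {A,X1}  orig:{A}
  T[0,2] 'bbb' = {S}

S ∈ T[0,2] ⇒ YES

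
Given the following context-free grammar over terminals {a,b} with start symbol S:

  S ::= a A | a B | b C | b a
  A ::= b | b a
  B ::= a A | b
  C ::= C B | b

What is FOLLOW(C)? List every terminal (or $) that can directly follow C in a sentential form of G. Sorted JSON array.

FIRST sets, iterate to fixpoint:
pass 1:
  A via A→b: +{b}
  B via B→a A: +{a}
  B via B→b: +{b}
  C via C→b: +{b}
  S via S→a A: +{a}
  S via S→b C: +{b}
  FIRST(S)={a,b}  FIRST(A)={b}  FIRST(B)={a,b}  FIRST(C)={b}
pass 2: — fixpoint
  FIRST(S)={a,b}  FIRST(A)={b}  FIRST(B)={a,b}  FIRST(C)={b}

FOLLOW iteration:
FOLLOW(S) := {$}
pass 1:
  C→C B: FOLLOW(C) ⊇ FIRST(B) = {a,b}; new: +{a,b}
  C→C B: FOLLOW(B) ⊇ FOLLOW(C) ⊇ {a,b}; new: +{a,b}
  S→a A: FOLLOW(A) ⊇ FOLLOW(S) ⊇ {$}; new: +{$}
  S→a B: FOLLOW(B) ⊇ FOLLOW(S) ⊇ {$}; new: +{$}
  S→b C: FOLLOW(C) ⊇ FOLLOW(S) ⊇ {$}; new: +{$}
  FOLLOW[S]={$}  FOLLOW[A]={$}  FOLLOW[B]={$,a,b}  FOLLOW[C]={$,a,b}
pass 2:
  B→a A: FOLLOW(A) ⊇ FOLLOW(B) ⊇ {$,a,b}; new: +{a,b}
  FOLLOW[S]={$}  FOLLOW[A]={$,a,b}  FOLLOW[B]={$,a,b}  FOLLOW[C]={$,a,b}
pass 3: done
  FOLLOW[S]={$}  FOLLOW[A]={$,a,b}  FOLLOW[B]={$,a,b}  FOLLOW[C]={$,a,b}

FOLLOW(C) = ["$", "a", "b"]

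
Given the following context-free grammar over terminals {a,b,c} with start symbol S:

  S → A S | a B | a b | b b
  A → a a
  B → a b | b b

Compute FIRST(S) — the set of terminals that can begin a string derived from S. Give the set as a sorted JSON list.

FIRST iteration:
pass 1:
  A via A→a a: +{a}
  B via B→a b: +{a}
  B via B→b b: +{b}
  S via S→A S: +{a}
  S via S→b b: +{b}
  FIRST[S]={a,b}  FIRST[A]={a}  FIRST[B]={a,b}
pass 2: — fixpoint
  FIRST[S]={a,b}  FIRST[A]={a}  FIRST[B]={a,b}

FIRST(S) = ["a", "b"]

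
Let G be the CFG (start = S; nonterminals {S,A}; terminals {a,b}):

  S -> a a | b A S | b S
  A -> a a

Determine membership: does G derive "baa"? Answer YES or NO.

CNF form of G:
  S -> T0 T0 | T1 S | T1 X2
  A -> T0 T0
  T0 -> a
  T1 -> b
  X2 -> A S

Fill CYK table bottom-up:
  T[0,0] 'b' = {T1}  orig:{}
  T[1,1] 'a' = {T0}  orig:{}
  T[2,2] 'a' = {T0}  orig:{}
  T[0,1] 'ba' = ∅
  T[1,2] 'aa' = {A,S}
  T[0,2] 'baa' = {S}

S ∈ T[0,2] ⇒ YES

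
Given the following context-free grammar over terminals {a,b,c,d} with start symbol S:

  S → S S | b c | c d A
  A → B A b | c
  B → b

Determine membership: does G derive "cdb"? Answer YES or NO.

CNF form of G:
  S -> S S | T0 T1 | T1 X4
  A -> B X3 | c
  B -> b
  T0 -> b
  T1 -> c
  T2 -> d
  X3 -> A T0
  X4 -> T2 A

CYK fill:
  cell(0,0) c: {A,T1}  orig:{A}
  cell(1,1) d: {T2}  orig:{}
  cell(2,2) b: {B,T0}  orig:{B}
  cell(0,1) cd: ∅
  cell(1,2) db: ∅
  cell(0,2) cdb: ∅

S ∉ T[0,2] ⇒ NO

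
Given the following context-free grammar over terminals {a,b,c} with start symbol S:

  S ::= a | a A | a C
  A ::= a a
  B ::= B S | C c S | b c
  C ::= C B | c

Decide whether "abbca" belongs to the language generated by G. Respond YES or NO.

CNF form of G:
  S -> T0 A | T0 C | a
  A -> T0 T0
  B -> B S | C X3 | T2 T1
  C -> C B | c
  T0 -> a
  T1 -> c
  T2 -> b
  X3 -> T1 S

Fill CYK table bottom-up:
  T[0,0] 'a' = {S,T0}  orig:{S}
  T[1,1] 'b' = {T2}  orig:{}
  T[2,2] 'b' = {T2}  orig:{}
  T[3,3] 'c' = {C,T1}  orig:{C}
  T[4,4] 'a' = {S,T0}  orig:{S}
  T[0,1] 'ab' = ∅
  T[1,2] 'bb' = ∅
  T[2,3] 'bc' = {B}
  T[3,4] 'ca' = {X3}  orig:{}
  T[0,2] 'abb' = ∅
  T[1,3] 'bbc' = ∅
  T[2,4] 'bca' = {B}
  T[0,3] 'abbc' = ∅
  T[1,4] 'bbca' = ∅
  T[0,4] 'abbca' = ∅

S ∉ T[0,4] ⇒ NO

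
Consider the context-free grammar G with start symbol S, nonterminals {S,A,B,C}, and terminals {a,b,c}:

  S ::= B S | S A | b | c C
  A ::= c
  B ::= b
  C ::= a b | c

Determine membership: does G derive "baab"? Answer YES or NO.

CNF form of G:
  S -> B S | S A | T2 C | b
  A -> c
  B -> b
  C -> T0 T1 | c
  T0 -> a
  T1 -> b
  T2 -> c

CYK fill:
  cell(0,0) b: {B,S,T1}  orig:{B,S}
  cell(1,1) a: {T0}  orig:{}
  cell(2,2) a: {T0}  orig:{}
  cell(3,3) b: {B,S,T1}  orig:{B,S}
  cell(0,1) ba: ∅
  cell(1,2) aa: ∅
  cell(2,3) ab: {C}
  cell(0,2) baa: ∅
  cell(1,3) aab: ∅
  cell(0,3) baab: ∅

S ∉ T[0,3] ⇒ NO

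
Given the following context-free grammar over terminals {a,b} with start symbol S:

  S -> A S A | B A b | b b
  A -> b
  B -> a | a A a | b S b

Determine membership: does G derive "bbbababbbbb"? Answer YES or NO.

CNF form of G:
  S -> A X4 | B X5 | T1 T1
  A -> b
  B -> T0 X2 | T1 X3 | a
  T0 -> a
  T1 -> b
  X2 -> A T0
  X3 -> S T1
  X4 -> S A
  X5 -> A T1

CYK fill:
  T[0,0] 'b' = {A,T1}  orig:{A}
  T[1,1] 'b' = {A,T1}  orig:{A}
  T[2,2] 'b' = {A,T1}  orig:{A}
  T[3,3] 'a' = {B,T0}  orig:{B}
  T[4,4] 'b' = {A,T1}  orig:{A}
  T[5,5] 'a' = {B,T0}  orig:{B}
  T[6,6] 'b' = {A,T1}  orig:{A}
  T[7,7] 'b' = {A,T1}  orig:{A}
  T[8,8] 'b' = {A,T1}  orig:{A}
  T[9,9] 'b' = {A,T1}  orig:{A}
  T[10,10] 'b' = {A,T1}  orig:{A}
  T[0,1] 'bb' = {S,X5}  orig:{S}
  T[1,2] 'bb' = {S,X5}  orig:{S}
  T[2,3] 'ba' = {X2}  orig:{}
  T[3,4] 'ab' = ∅
  T[4,5] 'ba' = {X2}  orig:{}
  T[5,6] 'ab' = ∅
  T[6,7] 'bb' = {S,X5}  orig:{S}
  T[7,8] 'bb' = {S,X5}  orig:{S}
  T[8,9] 'bb' = {S,X5}  orig:{S}
  T[9,10] 'bb' = {S,X5}  orig:{S}
  T[0,2] 'bbb' = {X3,X4}  orig:{}
  T[1,3] 'bba' = ∅
  T[2,4] 'bab' = ∅
  T[3,5] 'aba' = {B}
  T[4,6] 'bab' = ∅
  T[5,7] 'abb' = {S}
  T[6,8] 'bbb' = {X3,X4}  orig:{}
  T[7,9] 'bbb' = {X3,X4}  orig:{}
  T[8,10] 'bbb' = {X3,X4}  orig:{}
  T[0,3] 'bbba' = ∅
  T[1,4] 'bbab' = ∅
  T[2,5] 'baba' = ∅
  T[3,6] 'abab' = ∅
  T[4,7] 'babb' = ∅
  T[5,8] 'abbb' = {X3,X4}  orig:{}
  T[6,9] 'bbbb' = {B,S}
  T[7,10] 'bbbb' = {B,S}
  T[0,4] 'bbbab' = ∅
  T[1,5] 'bbaba' = ∅
  T[2,6] 'babab' = ∅
  T[3,7] 'ababb' = {S}
  T[4,8] 'babbb' = {B,S}
  T[5,9] 'abbbb' = ∅
  T[6,10] 'bbbbb' = {X3,X4}  orig:{}
  T[0,5] 'bbbaba' = ∅
  T[1,6] 'bbabab' = ∅
  T[2,7] 'bababb' = ∅
  T[3,8] 'ababbb' = {X3,X4}  orig:{}
  T[4,9] 'babbbb' = {X3,X4}  orig:{}
  T[5,10] 'abbbbb' = ∅
  T[0,6] 'bbbabab' = ∅
  T[1,7] 'bbababb' = ∅
  T[2,8] 'bababbb' = {B,S}
  T[3,9] 'ababbbb' = ∅
  T[4,10] 'babbbbb' = {S}
  T[0,7] 'bbbababb' = ∅
  T[1,8] 'bbababbb' = ∅
  T[2,9] 'bababbbb' = {X3,X4}  orig:{}
  T[3,10] 'ababbbbb' = ∅
  T[0,8] 'bbbababbb' = ∅
  T[1,9] 'bbababbbb' = {B,S}
  T[2,10] 'bababbbbb' = {S}
  T[0,9] 'bbbababbbb' = ∅
  T[1,10] 'bbababbbbb' = {X3,X4}  orig:{}
  T[0,10] 'bbbababbbbb' = {B,S}

S ∈ T[0,10] ⇒ YES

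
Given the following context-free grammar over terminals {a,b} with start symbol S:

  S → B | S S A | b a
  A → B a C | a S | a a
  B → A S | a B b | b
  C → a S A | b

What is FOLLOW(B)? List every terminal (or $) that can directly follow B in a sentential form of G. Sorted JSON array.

Compute FIRST by fixpoint:
pass 1:
  A via A→a S: +{a}
  B via B→A S: +{a}
  B via B→b: +{b}
  C via C→a S A: +{a}
  C via C→b: +{b}
  S via S→B: +{a,b}
  FIRST[S]={a,b}  FIRST[A]={a}  FIRST[B]={a,b}  FIRST[C]={a,b}
pass 2:
  A via A→B a C: +{b}
  FIRST[S]={a,b}  FIRST[A]={a,b}  FIRST[B]={a,b}  FIRST[C]={a,b}
pass 3: done
  FIRST[S]={a,b}  FIRST[A]={a,b}  FIRST[B]={a,b}  FIRST[C]={a,b}

FOLLOW sets:
seed FOLLOW(S) with $
pass 1:
  A→B a C: FOLLOW(B) ⊇ FIRST(a) = {a}; new: +{a}
  B→A S: FOLLOW(A) ⊇ FIRST(S) = {a,b}; new: +{a,b}
  B→A S: FOLLOW(S) ⊇ FOLLOW(B) ⊇ {a}; new: +{a}
  B→a B b: FOLLOW(B) ⊇ FIRST(b) = {b}; new: +{b}
  C→a S A: FOLLOW(S) ⊇ FIRST(A) = {a,b}; new: +{b}
  S→B: FOLLOW(B) ⊇ FOLLOW(S) ⊇ {$,a,b}; new: +{$}
  S→S S A: FOLLOW(A) ⊇ FOLLOW(S) ⊇ {$,a,b}; new: +{$}
  FOLLOW(S)={$,a,b}  FOLLOW(A)={$,a,b}  FOLLOW(B)={$,a,b}  FOLLOW(C)={}
pass 2:
  A→B a C: FOLLOW(C) ⊇ FOLLOW(A) ⊇ {$,a,b}; new: +{$,a,b}
  FOLLOW(S)={$,a,b}  FOLLOW(A)={$,a,b}  FOLLOW(B)={$,a,b}  FOLLOW(C)={$,a,b}
pass 3: done
  FOLLOW(S)={$,a,b}  FOLLOW(A)={$,a,b}  FOLLOW(B)={$,a,b}  FOLLOW(C)={$,a,b}

FOLLOW(B) = ["$", "a", "b"]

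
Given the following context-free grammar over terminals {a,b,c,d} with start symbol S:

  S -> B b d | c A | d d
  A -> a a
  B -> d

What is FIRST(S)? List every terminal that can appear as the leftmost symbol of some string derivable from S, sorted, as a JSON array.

FIRST sets, iterate to fixpoint:
[1]
  A via A→a a: +{a}
  B via B→d: +{d}
  S via S→B b d: +{d}
  S via S→c A: +{c}
  S: {c,d}  A: {a}  B: {d}
[2] (no change)
  S: {c,d}  A: {a}  B: {d}

FIRST(S) = ["c", "d"]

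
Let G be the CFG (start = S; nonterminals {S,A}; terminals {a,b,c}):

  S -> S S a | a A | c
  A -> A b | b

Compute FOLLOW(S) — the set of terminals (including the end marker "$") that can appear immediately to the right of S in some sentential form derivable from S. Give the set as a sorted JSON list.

FIRST sets, iterate to fixpoint:
iter 1:
  A via A→b: +{b}
  S via S→a A: +{a}
  S via S→c: +{c}
  S: {a,c}  A: {b}
iter 2: done
  S: {a,c}  A: {b}

FOLLOW sets:
seed FOLLOW(S) with $
pass 1:
  A→A b: FOLLOW(A) ⊇ FIRST(b) = {b}; new: +{b}
  S→S S a: FOLLOW(S) ⊇ FIRST(S) = {a,c}; new: +{a,c}
  S→a A: FOLLOW(A) ⊇ FOLLOW(S) ⊇ {$,a,c}; new: +{$,a,c}
  FOLLOW(S)={$,a,c}  FOLLOW(A)={$,a,b,c}
pass 2: — fixpoint
  FOLLOW(S)={$,a,c}  FOLLOW(A)={$,a,b,c}

FOLLOW(S) = ["$", "a", "c"]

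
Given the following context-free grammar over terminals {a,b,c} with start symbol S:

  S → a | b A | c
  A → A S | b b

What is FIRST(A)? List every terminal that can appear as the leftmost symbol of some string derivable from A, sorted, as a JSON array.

FIRST iteration:
iter 1:
  A via A→b b: +{b}
  S via S→a: +{a}
  S via S→b A: +{b}
  S via S→c: +{c}
  FIRST[S]={a,b,c}  FIRST[A]={b}
iter 2: (stable)
  FIRST[S]={a,b,c}  FIRST[A]={b}

FIRST(A) = ["b"]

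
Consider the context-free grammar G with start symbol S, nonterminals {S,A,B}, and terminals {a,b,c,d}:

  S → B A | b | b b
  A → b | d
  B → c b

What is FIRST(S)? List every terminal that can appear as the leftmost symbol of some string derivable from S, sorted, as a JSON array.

FIRST iteration:
pass 1:
  A via A→b: +{b}
  A via A→d: +{d}
  B via B→c b: +{c}
  S via S→B A: +{c}
  S via S→b: +{b}
  FIRST[S]={b,c}  FIRST[A]={b,d}  FIRST[B]={c}
pass 2: done
  FIRST[S]={b,c}  FIRST[A]={b,d}  FIRST[B]={c}

FIRST(S) = ["b", "c"]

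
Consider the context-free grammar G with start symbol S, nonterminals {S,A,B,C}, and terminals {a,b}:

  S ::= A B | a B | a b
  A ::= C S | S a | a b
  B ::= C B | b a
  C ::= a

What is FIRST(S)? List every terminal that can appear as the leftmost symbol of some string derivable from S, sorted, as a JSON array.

Compute FIRST by fixpoint:
pass 1:
  A via A→a b: +{a}
  B via B→b a: +{b}
  C via C→a: +{a}
  S via S→A B: +{a}
  S: {a}  A: {a}  B: {b}  C: {a}
pass 2:
  B via B→C B: +{a}
  S: {a}  A: {a}  B: {a,b}  C: {a}
pass 3: (stable)
  S: {a}  A: {a}  B: {a,b}  C: {a}

FIRST(S) = ["a"]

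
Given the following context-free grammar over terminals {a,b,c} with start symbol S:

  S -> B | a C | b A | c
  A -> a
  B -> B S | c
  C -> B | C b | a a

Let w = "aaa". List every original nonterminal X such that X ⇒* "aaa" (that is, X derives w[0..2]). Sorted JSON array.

Convert to CNF:
  S -> B S | T0 A | T1 C | c
  A -> a
  B -> B S | c
  C -> B S | C T0 | T1 T1 | c
  T0 -> b
  T1 -> a

CYK table (by increasing span) — only the sub-triangle for w[0..2]:
  [0..0]={A,T1}  "a"  orig:{A}
  [1..1]={A,T1}  "a"  orig:{A}
  [2..2]={A,T1}  "a"  orig:{A}
  [0..1]={C}  "aa"
  [1..2]={C}  "aa"
  [0..2]={S}  "aaa"

Original NTs in T[0,2] deriving "aaa": ["S"]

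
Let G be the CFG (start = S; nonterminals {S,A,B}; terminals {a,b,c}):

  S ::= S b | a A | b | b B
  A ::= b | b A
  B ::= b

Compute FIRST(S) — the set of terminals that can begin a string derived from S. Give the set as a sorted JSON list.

Compute FIRST by fixpoint:
[1]
  A via A→b: +{b}
  B via B→b: +{b}
  S via S→a A: +{a}
  S via S→b: +{b}
  FIRST[S]={a,b}  FIRST[A]={b}  FIRST[B]={b}
[2] (no change)
  FIRST[S]={a,b}  FIRST[A]={b}  FIRST[B]={b}

FIRST(S) = ["a", "b"]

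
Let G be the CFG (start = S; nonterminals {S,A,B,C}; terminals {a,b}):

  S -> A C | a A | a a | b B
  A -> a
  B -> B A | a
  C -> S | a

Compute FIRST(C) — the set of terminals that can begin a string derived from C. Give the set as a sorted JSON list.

Compute FIRST by fixpoint:
pass 1:
  A via A→a: +{a}
  B via B→a: +{a}
  C via C→a: +{a}
  S via S→A C: +{a}
  S via S→b B: +{b}
  FIRST[S]={a,b}  FIRST[A]={a}  FIRST[B]={a}  FIRST[C]={a}
pass 2:
  C via C→S: +{b}
  FIRST[S]={a,b}  FIRST[A]={a}  FIRST[B]={a}  FIRST[C]={a,b}
pass 3: done
  FIRST[S]={a,b}  FIRST[A]={a}  FIRST[B]={a}  FIRST[C]={a,b}

FIRST(C) = ["a", "b"]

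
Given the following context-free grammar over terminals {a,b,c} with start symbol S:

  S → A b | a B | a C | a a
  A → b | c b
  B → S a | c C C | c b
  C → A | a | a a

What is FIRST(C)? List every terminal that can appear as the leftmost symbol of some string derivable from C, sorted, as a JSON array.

Compute FIRST by fixpoint:
[1]
  A via A→b: +{b}
  A via A→c b: +{c}
  B via B→c C C: +{c}
  C via C→A: +{b,c}
  C via C→a: +{a}
  S via S→A b: +{b,c}
  S via S→a B: +{a}
  FIRST(S)={a,b,c}  FIRST(A)={b,c}  FIRST(B)={c}  FIRST(C)={a,b,c}
[2]
  B via B→S a: +{a,b}
  FIRST(S)={a,b,c}  FIRST(A)={b,c}  FIRST(B)={a,b,c}  FIRST(C)={a,b,c}
[3] (stable)
  FIRST(S)={a,b,c}  FIRST(A)={b,c}  FIRST(B)={a,b,c}  FIRST(C)={a,b,c}

FIRST(C) = ["a", "b", "c"]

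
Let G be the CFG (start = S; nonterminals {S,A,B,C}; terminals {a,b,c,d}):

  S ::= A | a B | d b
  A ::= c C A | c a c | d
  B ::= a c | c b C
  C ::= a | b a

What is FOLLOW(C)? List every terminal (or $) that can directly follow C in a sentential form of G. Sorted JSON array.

Compute FIRST by fixpoint:
iter 1:
  A via A→c C A: +{c}
  A via A→d: +{d}
  B via B→a c: +{a}
  B via B→c b C: +{c}
  C via C→a: +{a}
  C via C→b a: +{b}
  S via S→A: +{c,d}
  S via S→a B: +{a}
  S: {a,c,d}  A: {c,d}  B: {a,c}  C: {a,b}
iter 2: (no change)
  S: {a,c,d}  A: {c,d}  B: {a,c}  C: {a,b}

FOLLOW sets:
initialize: $ ∈ FOLLOW(S)
[1]
  A→c C A: FOLLOW(C) ⊇ FIRST(A) = {c,d}; new: +{c,d}
  S→A: FOLLOW(A) ⊇ FOLLOW(S) ⊇ {$}; new: +{$}
  S→a B: FOLLOW(B) ⊇ FOLLOW(S) ⊇ {$}; new: +{$}
  FOLLOW[S]={$}  FOLLOW[A]={$}  FOLLOW[B]={$}  FOLLOW[C]={c,d}
[2]
  B→c b C: FOLLOW(C) ⊇ FOLLOW(B) ⊇ {$}; new: +{$}
  FOLLOW[S]={$}  FOLLOW[A]={$}  FOLLOW[B]={$}  FOLLOW[C]={$,c,d}
[3] (stable)
  FOLLOW[S]={$}  FOLLOW[A]={$}  FOLLOW[B]={$}  FOLLOW[C]={$,c,d}

FOLLOW(C) = ["$", "c", "d"]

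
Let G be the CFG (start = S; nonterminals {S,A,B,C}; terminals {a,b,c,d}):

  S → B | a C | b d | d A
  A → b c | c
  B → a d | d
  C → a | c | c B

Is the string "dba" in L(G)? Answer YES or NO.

Convert to CNF:
  S -> T0 T3 | T2 C | T2 T3 | T3 A | d
  A -> T0 T1 | c
  B -> T2 T3 | d
  C -> T1 B | a | c
  T0 -> b
  T1 -> c
  T2 -> a
  T3 -> d

CYK fill:
  T[0,0] 'd' = {B,S,T3}  orig:{B,S}
  T[1,1] 'b' = {T0}  orig:{}
  T[2,2] 'a' = {C,T2}  orig:{C}
  T[0,1] 'db' = ∅
  T[1,2] 'ba' = ∅
  T[0,2] 'dba' = ∅

S ∉ T[0,2] ⇒ NO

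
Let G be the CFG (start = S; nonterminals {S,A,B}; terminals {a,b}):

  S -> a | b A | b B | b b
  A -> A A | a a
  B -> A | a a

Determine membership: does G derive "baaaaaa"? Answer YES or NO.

Convert to CNF:
  S -> T1 A | T1 B | T1 T1 | a
  A -> A A | T0 T0
  B -> A A | T0 T0
  T0 -> a
  T1 -> b

Fill CYK table bottom-up:
  [0..0]={T1}  "b"  orig:{}
  [1..1]={S,T0}  "a"  orig:{S}
  [2..2]={S,T0}  "a"  orig:{S}
  [3..3]={S,T0}  "a"  orig:{S}
  [4..4]={S,T0}  "a"  orig:{S}
  [5..5]={S,T0}  "a"  orig:{S}
  [6..6]={S,T0}  "a"  orig:{S}
  [0..1]=∅  "ba"
  [1..2]={A,B}  "aa"
  [2..3]={A,B}  "aa"
  [3..4]={A,B}  "aa"
  [4..5]={A,B}  "aa"
  [5..6]={A,B}  "aa"
  [0..2]={S}  "baa"
  [1..3]=∅  "aaa"
  [2..4]=∅  "aaa"
  [3..5]=∅  "aaa"
  [4..6]=∅  "aaa"
  [0..3]=∅  "baaa"
  [1..4]={A,B}  "aaaa"
  [2..5]={A,B}  "aaaa"
  [3..6]={A,B}  "aaaa"
  [0..4]={S}  "baaaa"
  [1..5]=∅  "aaaaa"
  [2..6]=∅  "aaaaa"
  [0..5]=∅  "baaaaa"
  [1..6]={A,B}  "aaaaaa"
  [0..6]={S}  "baaaaaa"

S ∈ T[0,6] ⇒ YES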